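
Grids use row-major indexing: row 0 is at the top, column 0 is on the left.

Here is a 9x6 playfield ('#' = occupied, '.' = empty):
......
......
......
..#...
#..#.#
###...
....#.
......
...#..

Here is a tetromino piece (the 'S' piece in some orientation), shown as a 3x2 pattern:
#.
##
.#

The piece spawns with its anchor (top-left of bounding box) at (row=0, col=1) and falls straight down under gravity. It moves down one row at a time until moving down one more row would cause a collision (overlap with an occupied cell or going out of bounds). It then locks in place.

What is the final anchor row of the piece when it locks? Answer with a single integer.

Answer: 0

Derivation:
Spawn at (row=0, col=1). Try each row:
  row 0: fits
  row 1: blocked -> lock at row 0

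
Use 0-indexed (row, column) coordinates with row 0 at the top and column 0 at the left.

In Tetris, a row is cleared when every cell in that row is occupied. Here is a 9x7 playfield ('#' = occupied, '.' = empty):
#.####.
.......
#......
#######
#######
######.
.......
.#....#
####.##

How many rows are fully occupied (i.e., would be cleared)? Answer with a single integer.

Check each row:
  row 0: 2 empty cells -> not full
  row 1: 7 empty cells -> not full
  row 2: 6 empty cells -> not full
  row 3: 0 empty cells -> FULL (clear)
  row 4: 0 empty cells -> FULL (clear)
  row 5: 1 empty cell -> not full
  row 6: 7 empty cells -> not full
  row 7: 5 empty cells -> not full
  row 8: 1 empty cell -> not full
Total rows cleared: 2

Answer: 2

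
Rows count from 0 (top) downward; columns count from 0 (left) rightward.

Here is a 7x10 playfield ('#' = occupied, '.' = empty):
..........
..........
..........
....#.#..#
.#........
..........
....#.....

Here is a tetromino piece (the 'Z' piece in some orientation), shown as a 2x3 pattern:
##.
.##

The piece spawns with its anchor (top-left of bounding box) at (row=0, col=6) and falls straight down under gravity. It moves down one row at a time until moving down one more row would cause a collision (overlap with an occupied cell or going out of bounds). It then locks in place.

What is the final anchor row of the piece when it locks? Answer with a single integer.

Spawn at (row=0, col=6). Try each row:
  row 0: fits
  row 1: fits
  row 2: fits
  row 3: blocked -> lock at row 2

Answer: 2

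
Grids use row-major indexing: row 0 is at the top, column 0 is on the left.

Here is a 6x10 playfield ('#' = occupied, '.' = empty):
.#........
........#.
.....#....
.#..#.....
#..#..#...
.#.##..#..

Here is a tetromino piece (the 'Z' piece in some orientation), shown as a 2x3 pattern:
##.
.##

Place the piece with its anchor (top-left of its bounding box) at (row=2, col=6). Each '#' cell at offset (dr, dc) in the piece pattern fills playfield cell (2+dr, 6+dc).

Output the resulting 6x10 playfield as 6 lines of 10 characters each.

Fill (2+0,6+0) = (2,6)
Fill (2+0,6+1) = (2,7)
Fill (2+1,6+1) = (3,7)
Fill (2+1,6+2) = (3,8)

Answer: .#........
........#.
.....###..
.#..#..##.
#..#..#...
.#.##..#..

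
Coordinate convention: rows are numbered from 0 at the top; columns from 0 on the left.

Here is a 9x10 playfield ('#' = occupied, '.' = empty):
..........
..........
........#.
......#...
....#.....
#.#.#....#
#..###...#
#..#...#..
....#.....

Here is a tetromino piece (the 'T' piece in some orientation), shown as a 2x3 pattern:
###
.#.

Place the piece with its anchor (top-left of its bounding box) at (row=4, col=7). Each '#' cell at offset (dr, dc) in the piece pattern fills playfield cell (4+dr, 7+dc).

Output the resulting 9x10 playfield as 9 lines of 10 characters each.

Answer: ..........
..........
........#.
......#...
....#..###
#.#.#...##
#..###...#
#..#...#..
....#.....

Derivation:
Fill (4+0,7+0) = (4,7)
Fill (4+0,7+1) = (4,8)
Fill (4+0,7+2) = (4,9)
Fill (4+1,7+1) = (5,8)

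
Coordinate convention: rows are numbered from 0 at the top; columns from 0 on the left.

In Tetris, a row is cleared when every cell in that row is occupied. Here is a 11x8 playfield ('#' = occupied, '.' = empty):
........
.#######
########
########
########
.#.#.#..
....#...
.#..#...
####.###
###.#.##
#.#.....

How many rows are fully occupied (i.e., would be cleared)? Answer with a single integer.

Answer: 3

Derivation:
Check each row:
  row 0: 8 empty cells -> not full
  row 1: 1 empty cell -> not full
  row 2: 0 empty cells -> FULL (clear)
  row 3: 0 empty cells -> FULL (clear)
  row 4: 0 empty cells -> FULL (clear)
  row 5: 5 empty cells -> not full
  row 6: 7 empty cells -> not full
  row 7: 6 empty cells -> not full
  row 8: 1 empty cell -> not full
  row 9: 2 empty cells -> not full
  row 10: 6 empty cells -> not full
Total rows cleared: 3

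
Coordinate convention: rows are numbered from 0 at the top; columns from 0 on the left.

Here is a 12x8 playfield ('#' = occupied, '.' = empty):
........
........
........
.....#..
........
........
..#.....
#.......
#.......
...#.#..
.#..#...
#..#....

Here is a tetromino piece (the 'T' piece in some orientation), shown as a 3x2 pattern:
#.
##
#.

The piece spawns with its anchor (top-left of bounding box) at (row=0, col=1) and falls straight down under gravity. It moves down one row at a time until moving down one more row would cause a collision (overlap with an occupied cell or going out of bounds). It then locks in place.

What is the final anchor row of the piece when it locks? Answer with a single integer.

Spawn at (row=0, col=1). Try each row:
  row 0: fits
  row 1: fits
  row 2: fits
  row 3: fits
  row 4: fits
  row 5: blocked -> lock at row 4

Answer: 4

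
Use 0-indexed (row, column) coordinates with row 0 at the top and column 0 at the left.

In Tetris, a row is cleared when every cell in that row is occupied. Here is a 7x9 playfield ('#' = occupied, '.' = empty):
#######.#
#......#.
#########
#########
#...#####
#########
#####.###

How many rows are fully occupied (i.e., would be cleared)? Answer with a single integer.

Answer: 3

Derivation:
Check each row:
  row 0: 1 empty cell -> not full
  row 1: 7 empty cells -> not full
  row 2: 0 empty cells -> FULL (clear)
  row 3: 0 empty cells -> FULL (clear)
  row 4: 3 empty cells -> not full
  row 5: 0 empty cells -> FULL (clear)
  row 6: 1 empty cell -> not full
Total rows cleared: 3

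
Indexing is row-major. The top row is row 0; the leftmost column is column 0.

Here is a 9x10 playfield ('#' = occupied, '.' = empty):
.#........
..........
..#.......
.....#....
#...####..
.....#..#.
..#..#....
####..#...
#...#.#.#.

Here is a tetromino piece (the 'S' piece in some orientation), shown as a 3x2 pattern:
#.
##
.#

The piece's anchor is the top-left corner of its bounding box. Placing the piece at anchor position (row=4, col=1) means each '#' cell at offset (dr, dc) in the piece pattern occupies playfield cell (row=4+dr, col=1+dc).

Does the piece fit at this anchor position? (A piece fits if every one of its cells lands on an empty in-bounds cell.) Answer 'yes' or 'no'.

Check each piece cell at anchor (4, 1):
  offset (0,0) -> (4,1): empty -> OK
  offset (1,0) -> (5,1): empty -> OK
  offset (1,1) -> (5,2): empty -> OK
  offset (2,1) -> (6,2): occupied ('#') -> FAIL
All cells valid: no

Answer: no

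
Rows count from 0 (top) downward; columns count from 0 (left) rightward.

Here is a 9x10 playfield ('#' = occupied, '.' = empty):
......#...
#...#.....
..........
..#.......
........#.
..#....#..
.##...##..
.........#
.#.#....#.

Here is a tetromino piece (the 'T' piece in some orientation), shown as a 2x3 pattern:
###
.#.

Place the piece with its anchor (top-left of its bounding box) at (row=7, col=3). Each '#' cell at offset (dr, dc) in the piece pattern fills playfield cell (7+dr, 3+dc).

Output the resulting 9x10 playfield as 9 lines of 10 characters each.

Fill (7+0,3+0) = (7,3)
Fill (7+0,3+1) = (7,4)
Fill (7+0,3+2) = (7,5)
Fill (7+1,3+1) = (8,4)

Answer: ......#...
#...#.....
..........
..#.......
........#.
..#....#..
.##...##..
...###...#
.#.##...#.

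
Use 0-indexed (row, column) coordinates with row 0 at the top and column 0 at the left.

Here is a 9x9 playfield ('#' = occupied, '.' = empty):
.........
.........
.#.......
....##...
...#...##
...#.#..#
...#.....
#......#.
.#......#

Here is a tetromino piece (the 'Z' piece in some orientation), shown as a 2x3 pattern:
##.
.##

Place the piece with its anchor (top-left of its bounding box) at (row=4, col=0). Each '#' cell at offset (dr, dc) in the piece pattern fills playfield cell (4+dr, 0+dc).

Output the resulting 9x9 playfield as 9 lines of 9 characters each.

Fill (4+0,0+0) = (4,0)
Fill (4+0,0+1) = (4,1)
Fill (4+1,0+1) = (5,1)
Fill (4+1,0+2) = (5,2)

Answer: .........
.........
.#.......
....##...
##.#...##
.###.#..#
...#.....
#......#.
.#......#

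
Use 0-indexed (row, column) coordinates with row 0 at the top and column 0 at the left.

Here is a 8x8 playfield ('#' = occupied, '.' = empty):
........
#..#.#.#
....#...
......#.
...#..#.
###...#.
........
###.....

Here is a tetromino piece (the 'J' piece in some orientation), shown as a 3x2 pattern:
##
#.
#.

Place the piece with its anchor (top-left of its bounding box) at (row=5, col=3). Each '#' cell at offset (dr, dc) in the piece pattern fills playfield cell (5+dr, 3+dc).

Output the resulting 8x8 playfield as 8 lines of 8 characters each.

Fill (5+0,3+0) = (5,3)
Fill (5+0,3+1) = (5,4)
Fill (5+1,3+0) = (6,3)
Fill (5+2,3+0) = (7,3)

Answer: ........
#..#.#.#
....#...
......#.
...#..#.
#####.#.
...#....
####....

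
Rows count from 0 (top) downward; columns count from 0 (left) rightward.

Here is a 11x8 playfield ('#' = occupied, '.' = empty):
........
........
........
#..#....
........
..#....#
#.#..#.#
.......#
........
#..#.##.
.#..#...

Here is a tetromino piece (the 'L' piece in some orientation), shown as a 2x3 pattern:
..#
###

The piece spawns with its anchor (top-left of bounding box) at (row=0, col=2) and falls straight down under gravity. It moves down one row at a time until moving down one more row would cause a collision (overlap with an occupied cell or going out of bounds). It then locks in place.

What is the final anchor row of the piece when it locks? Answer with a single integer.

Answer: 1

Derivation:
Spawn at (row=0, col=2). Try each row:
  row 0: fits
  row 1: fits
  row 2: blocked -> lock at row 1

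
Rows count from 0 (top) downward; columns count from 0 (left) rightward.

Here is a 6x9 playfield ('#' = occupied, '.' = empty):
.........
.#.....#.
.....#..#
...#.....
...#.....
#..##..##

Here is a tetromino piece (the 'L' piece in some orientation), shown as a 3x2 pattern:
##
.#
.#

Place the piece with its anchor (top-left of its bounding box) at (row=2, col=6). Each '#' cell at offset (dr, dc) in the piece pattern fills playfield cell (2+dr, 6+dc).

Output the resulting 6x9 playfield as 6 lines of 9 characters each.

Answer: .........
.#.....#.
.....####
...#...#.
...#...#.
#..##..##

Derivation:
Fill (2+0,6+0) = (2,6)
Fill (2+0,6+1) = (2,7)
Fill (2+1,6+1) = (3,7)
Fill (2+2,6+1) = (4,7)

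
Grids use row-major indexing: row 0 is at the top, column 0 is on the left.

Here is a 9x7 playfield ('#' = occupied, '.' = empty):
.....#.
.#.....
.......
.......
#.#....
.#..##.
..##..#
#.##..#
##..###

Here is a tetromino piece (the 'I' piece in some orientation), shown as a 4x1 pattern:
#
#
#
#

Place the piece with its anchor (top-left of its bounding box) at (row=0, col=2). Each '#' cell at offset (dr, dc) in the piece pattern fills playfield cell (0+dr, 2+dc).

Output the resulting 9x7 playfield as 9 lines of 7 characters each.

Answer: ..#..#.
.##....
..#....
..#....
#.#....
.#..##.
..##..#
#.##..#
##..###

Derivation:
Fill (0+0,2+0) = (0,2)
Fill (0+1,2+0) = (1,2)
Fill (0+2,2+0) = (2,2)
Fill (0+3,2+0) = (3,2)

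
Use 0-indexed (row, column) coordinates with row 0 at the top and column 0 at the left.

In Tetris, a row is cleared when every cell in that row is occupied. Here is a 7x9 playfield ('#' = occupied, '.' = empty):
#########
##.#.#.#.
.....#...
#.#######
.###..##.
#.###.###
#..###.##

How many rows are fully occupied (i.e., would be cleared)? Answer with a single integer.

Answer: 1

Derivation:
Check each row:
  row 0: 0 empty cells -> FULL (clear)
  row 1: 4 empty cells -> not full
  row 2: 8 empty cells -> not full
  row 3: 1 empty cell -> not full
  row 4: 4 empty cells -> not full
  row 5: 2 empty cells -> not full
  row 6: 3 empty cells -> not full
Total rows cleared: 1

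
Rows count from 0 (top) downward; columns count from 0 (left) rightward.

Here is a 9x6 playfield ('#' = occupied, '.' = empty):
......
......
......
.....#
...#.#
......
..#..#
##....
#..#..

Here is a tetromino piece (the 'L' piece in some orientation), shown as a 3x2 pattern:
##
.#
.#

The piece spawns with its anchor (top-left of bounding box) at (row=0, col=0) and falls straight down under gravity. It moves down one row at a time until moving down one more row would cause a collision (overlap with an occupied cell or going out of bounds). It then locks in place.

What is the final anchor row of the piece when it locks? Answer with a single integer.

Spawn at (row=0, col=0). Try each row:
  row 0: fits
  row 1: fits
  row 2: fits
  row 3: fits
  row 4: fits
  row 5: blocked -> lock at row 4

Answer: 4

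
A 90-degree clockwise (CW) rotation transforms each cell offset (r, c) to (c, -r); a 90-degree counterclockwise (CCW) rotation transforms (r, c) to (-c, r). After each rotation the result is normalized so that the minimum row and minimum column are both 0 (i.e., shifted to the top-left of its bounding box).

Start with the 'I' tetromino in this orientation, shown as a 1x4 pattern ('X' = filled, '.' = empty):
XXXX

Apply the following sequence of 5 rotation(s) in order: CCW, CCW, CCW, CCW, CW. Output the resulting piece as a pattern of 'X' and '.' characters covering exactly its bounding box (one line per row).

Answer: X
X
X
X

Derivation:
Start:
XXXX
After rotation 1 (CCW):
X
X
X
X
After rotation 2 (CCW):
XXXX
After rotation 3 (CCW):
X
X
X
X
After rotation 4 (CCW):
XXXX
After rotation 5 (CW):
X
X
X
X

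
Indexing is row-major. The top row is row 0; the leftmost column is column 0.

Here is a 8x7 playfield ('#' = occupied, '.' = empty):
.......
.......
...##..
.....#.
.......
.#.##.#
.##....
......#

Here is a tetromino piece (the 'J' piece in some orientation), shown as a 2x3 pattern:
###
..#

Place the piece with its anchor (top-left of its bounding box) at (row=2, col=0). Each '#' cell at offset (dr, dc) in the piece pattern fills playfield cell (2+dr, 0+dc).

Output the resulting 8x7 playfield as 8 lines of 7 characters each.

Fill (2+0,0+0) = (2,0)
Fill (2+0,0+1) = (2,1)
Fill (2+0,0+2) = (2,2)
Fill (2+1,0+2) = (3,2)

Answer: .......
.......
#####..
..#..#.
.......
.#.##.#
.##....
......#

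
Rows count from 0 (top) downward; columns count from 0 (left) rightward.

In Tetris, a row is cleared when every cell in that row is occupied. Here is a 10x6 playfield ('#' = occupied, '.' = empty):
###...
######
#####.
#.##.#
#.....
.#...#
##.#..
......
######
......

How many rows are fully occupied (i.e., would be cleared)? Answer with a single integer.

Answer: 2

Derivation:
Check each row:
  row 0: 3 empty cells -> not full
  row 1: 0 empty cells -> FULL (clear)
  row 2: 1 empty cell -> not full
  row 3: 2 empty cells -> not full
  row 4: 5 empty cells -> not full
  row 5: 4 empty cells -> not full
  row 6: 3 empty cells -> not full
  row 7: 6 empty cells -> not full
  row 8: 0 empty cells -> FULL (clear)
  row 9: 6 empty cells -> not full
Total rows cleared: 2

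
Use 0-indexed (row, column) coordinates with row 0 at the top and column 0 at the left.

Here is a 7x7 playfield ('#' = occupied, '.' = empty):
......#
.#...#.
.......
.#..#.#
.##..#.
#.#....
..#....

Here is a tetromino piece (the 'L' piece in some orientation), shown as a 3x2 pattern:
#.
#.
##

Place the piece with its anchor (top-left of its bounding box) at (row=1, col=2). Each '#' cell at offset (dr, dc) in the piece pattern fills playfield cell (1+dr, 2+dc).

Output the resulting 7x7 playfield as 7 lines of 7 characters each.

Fill (1+0,2+0) = (1,2)
Fill (1+1,2+0) = (2,2)
Fill (1+2,2+0) = (3,2)
Fill (1+2,2+1) = (3,3)

Answer: ......#
.##..#.
..#....
.####.#
.##..#.
#.#....
..#....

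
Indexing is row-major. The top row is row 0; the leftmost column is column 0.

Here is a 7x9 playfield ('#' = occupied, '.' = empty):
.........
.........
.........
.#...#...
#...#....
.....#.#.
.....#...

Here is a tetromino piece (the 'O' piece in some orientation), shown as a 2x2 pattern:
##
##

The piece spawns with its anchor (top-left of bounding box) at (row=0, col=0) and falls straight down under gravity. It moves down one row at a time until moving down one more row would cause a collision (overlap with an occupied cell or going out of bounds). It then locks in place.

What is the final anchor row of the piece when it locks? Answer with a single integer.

Spawn at (row=0, col=0). Try each row:
  row 0: fits
  row 1: fits
  row 2: blocked -> lock at row 1

Answer: 1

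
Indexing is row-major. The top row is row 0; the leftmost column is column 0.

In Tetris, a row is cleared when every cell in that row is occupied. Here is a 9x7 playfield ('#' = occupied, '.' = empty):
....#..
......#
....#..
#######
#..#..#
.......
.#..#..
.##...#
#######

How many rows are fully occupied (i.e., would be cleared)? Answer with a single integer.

Answer: 2

Derivation:
Check each row:
  row 0: 6 empty cells -> not full
  row 1: 6 empty cells -> not full
  row 2: 6 empty cells -> not full
  row 3: 0 empty cells -> FULL (clear)
  row 4: 4 empty cells -> not full
  row 5: 7 empty cells -> not full
  row 6: 5 empty cells -> not full
  row 7: 4 empty cells -> not full
  row 8: 0 empty cells -> FULL (clear)
Total rows cleared: 2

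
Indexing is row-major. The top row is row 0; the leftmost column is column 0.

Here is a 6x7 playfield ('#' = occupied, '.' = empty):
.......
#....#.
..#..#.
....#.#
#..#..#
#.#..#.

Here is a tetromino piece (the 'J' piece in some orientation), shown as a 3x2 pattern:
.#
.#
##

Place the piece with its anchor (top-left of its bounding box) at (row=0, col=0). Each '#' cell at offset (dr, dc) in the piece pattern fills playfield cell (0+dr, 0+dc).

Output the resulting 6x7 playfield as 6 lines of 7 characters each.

Fill (0+0,0+1) = (0,1)
Fill (0+1,0+1) = (1,1)
Fill (0+2,0+0) = (2,0)
Fill (0+2,0+1) = (2,1)

Answer: .#.....
##...#.
###..#.
....#.#
#..#..#
#.#..#.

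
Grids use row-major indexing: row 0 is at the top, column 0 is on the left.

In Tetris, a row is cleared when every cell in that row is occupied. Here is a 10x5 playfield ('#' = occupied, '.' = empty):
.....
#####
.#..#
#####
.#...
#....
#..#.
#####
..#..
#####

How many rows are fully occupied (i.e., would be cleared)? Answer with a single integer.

Answer: 4

Derivation:
Check each row:
  row 0: 5 empty cells -> not full
  row 1: 0 empty cells -> FULL (clear)
  row 2: 3 empty cells -> not full
  row 3: 0 empty cells -> FULL (clear)
  row 4: 4 empty cells -> not full
  row 5: 4 empty cells -> not full
  row 6: 3 empty cells -> not full
  row 7: 0 empty cells -> FULL (clear)
  row 8: 4 empty cells -> not full
  row 9: 0 empty cells -> FULL (clear)
Total rows cleared: 4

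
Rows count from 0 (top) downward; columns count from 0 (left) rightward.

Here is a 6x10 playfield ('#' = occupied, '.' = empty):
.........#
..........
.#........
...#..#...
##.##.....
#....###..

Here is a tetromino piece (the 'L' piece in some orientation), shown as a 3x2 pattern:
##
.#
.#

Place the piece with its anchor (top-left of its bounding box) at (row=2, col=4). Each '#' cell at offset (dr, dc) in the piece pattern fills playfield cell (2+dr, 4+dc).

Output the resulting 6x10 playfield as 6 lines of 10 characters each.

Fill (2+0,4+0) = (2,4)
Fill (2+0,4+1) = (2,5)
Fill (2+1,4+1) = (3,5)
Fill (2+2,4+1) = (4,5)

Answer: .........#
..........
.#..##....
...#.##...
##.###....
#....###..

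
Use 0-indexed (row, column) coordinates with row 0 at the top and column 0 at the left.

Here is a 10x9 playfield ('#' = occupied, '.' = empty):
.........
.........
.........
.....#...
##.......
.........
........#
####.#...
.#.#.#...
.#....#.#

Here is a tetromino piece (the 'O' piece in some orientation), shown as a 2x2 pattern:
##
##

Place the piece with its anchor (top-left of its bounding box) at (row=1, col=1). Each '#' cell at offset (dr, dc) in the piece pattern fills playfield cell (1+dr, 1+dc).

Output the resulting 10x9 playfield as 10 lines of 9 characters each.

Answer: .........
.##......
.##......
.....#...
##.......
.........
........#
####.#...
.#.#.#...
.#....#.#

Derivation:
Fill (1+0,1+0) = (1,1)
Fill (1+0,1+1) = (1,2)
Fill (1+1,1+0) = (2,1)
Fill (1+1,1+1) = (2,2)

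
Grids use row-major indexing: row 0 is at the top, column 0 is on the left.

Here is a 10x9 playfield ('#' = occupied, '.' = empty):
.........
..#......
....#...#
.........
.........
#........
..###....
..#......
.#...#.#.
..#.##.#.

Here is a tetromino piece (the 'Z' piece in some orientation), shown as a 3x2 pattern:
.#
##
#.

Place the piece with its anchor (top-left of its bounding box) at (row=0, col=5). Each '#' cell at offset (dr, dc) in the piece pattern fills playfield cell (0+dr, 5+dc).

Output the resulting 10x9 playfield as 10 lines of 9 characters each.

Fill (0+0,5+1) = (0,6)
Fill (0+1,5+0) = (1,5)
Fill (0+1,5+1) = (1,6)
Fill (0+2,5+0) = (2,5)

Answer: ......#..
..#..##..
....##..#
.........
.........
#........
..###....
..#......
.#...#.#.
..#.##.#.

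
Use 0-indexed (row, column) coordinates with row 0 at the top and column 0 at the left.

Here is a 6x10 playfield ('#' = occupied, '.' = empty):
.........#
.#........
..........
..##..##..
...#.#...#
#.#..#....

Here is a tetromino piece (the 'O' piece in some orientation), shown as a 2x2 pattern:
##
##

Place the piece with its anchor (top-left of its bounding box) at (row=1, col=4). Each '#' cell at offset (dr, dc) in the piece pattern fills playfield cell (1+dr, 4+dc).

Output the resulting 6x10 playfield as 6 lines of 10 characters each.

Answer: .........#
.#..##....
....##....
..##..##..
...#.#...#
#.#..#....

Derivation:
Fill (1+0,4+0) = (1,4)
Fill (1+0,4+1) = (1,5)
Fill (1+1,4+0) = (2,4)
Fill (1+1,4+1) = (2,5)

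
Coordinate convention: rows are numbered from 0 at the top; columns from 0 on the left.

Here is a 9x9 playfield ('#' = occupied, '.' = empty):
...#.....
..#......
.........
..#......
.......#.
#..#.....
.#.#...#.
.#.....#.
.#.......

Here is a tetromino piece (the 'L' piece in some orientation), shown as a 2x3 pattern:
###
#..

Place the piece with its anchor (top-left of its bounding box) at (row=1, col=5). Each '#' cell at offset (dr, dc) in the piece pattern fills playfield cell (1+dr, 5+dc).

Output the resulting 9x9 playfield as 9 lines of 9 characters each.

Answer: ...#.....
..#..###.
.....#...
..#......
.......#.
#..#.....
.#.#...#.
.#.....#.
.#.......

Derivation:
Fill (1+0,5+0) = (1,5)
Fill (1+0,5+1) = (1,6)
Fill (1+0,5+2) = (1,7)
Fill (1+1,5+0) = (2,5)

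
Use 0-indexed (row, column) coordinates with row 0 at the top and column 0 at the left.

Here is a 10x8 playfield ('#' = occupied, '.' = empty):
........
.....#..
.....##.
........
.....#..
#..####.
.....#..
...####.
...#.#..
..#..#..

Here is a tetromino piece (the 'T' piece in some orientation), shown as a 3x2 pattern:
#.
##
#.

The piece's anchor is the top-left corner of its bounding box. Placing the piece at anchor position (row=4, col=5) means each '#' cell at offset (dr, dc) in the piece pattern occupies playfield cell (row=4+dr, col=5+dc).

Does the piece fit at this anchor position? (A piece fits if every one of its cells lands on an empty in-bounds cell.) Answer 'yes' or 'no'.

Check each piece cell at anchor (4, 5):
  offset (0,0) -> (4,5): occupied ('#') -> FAIL
  offset (1,0) -> (5,5): occupied ('#') -> FAIL
  offset (1,1) -> (5,6): occupied ('#') -> FAIL
  offset (2,0) -> (6,5): occupied ('#') -> FAIL
All cells valid: no

Answer: no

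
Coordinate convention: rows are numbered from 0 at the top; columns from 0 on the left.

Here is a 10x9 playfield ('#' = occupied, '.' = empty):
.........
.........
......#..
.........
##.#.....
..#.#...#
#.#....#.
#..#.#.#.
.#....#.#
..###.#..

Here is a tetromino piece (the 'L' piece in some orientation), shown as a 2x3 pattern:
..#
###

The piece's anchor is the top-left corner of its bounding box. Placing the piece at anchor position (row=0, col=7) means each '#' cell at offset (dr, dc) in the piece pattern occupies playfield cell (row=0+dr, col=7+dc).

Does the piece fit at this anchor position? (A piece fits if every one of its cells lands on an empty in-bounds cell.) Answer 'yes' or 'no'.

Answer: no

Derivation:
Check each piece cell at anchor (0, 7):
  offset (0,2) -> (0,9): out of bounds -> FAIL
  offset (1,0) -> (1,7): empty -> OK
  offset (1,1) -> (1,8): empty -> OK
  offset (1,2) -> (1,9): out of bounds -> FAIL
All cells valid: no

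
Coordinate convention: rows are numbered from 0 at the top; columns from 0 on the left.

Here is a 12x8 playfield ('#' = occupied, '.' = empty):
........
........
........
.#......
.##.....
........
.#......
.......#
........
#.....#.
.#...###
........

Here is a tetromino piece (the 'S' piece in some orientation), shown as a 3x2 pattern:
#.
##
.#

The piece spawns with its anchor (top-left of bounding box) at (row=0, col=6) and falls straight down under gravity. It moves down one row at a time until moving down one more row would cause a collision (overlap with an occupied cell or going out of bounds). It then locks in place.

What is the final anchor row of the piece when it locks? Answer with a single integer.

Spawn at (row=0, col=6). Try each row:
  row 0: fits
  row 1: fits
  row 2: fits
  row 3: fits
  row 4: fits
  row 5: blocked -> lock at row 4

Answer: 4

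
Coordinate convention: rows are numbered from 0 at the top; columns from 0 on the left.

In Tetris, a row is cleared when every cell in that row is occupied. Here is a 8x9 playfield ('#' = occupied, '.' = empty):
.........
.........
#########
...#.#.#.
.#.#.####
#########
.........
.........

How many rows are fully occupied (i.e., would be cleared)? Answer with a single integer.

Check each row:
  row 0: 9 empty cells -> not full
  row 1: 9 empty cells -> not full
  row 2: 0 empty cells -> FULL (clear)
  row 3: 6 empty cells -> not full
  row 4: 3 empty cells -> not full
  row 5: 0 empty cells -> FULL (clear)
  row 6: 9 empty cells -> not full
  row 7: 9 empty cells -> not full
Total rows cleared: 2

Answer: 2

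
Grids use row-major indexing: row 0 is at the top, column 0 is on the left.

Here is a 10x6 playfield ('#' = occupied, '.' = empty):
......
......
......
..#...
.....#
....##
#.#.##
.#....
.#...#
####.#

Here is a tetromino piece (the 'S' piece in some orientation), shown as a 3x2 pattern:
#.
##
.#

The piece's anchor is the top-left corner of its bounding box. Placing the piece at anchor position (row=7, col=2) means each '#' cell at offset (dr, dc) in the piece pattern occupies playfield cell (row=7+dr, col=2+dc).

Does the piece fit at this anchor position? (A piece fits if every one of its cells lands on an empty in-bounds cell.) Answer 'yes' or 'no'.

Check each piece cell at anchor (7, 2):
  offset (0,0) -> (7,2): empty -> OK
  offset (1,0) -> (8,2): empty -> OK
  offset (1,1) -> (8,3): empty -> OK
  offset (2,1) -> (9,3): occupied ('#') -> FAIL
All cells valid: no

Answer: no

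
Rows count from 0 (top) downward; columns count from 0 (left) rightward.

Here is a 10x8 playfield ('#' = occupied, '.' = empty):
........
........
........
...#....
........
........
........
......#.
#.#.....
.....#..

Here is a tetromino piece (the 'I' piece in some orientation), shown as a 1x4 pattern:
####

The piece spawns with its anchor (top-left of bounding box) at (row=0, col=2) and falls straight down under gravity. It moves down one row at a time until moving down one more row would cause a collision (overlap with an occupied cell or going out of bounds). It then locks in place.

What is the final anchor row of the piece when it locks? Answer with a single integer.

Answer: 2

Derivation:
Spawn at (row=0, col=2). Try each row:
  row 0: fits
  row 1: fits
  row 2: fits
  row 3: blocked -> lock at row 2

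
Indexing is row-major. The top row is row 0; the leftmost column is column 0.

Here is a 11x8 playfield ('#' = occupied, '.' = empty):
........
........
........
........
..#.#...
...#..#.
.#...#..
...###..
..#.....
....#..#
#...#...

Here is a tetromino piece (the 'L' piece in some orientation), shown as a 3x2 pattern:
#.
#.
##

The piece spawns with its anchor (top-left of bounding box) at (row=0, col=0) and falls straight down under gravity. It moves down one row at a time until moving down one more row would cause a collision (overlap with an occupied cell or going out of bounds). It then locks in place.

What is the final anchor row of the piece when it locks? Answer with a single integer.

Answer: 3

Derivation:
Spawn at (row=0, col=0). Try each row:
  row 0: fits
  row 1: fits
  row 2: fits
  row 3: fits
  row 4: blocked -> lock at row 3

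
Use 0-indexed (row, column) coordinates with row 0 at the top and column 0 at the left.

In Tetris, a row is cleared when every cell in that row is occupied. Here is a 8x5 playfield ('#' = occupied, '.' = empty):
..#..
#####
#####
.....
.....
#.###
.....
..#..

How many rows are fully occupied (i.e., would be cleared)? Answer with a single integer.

Answer: 2

Derivation:
Check each row:
  row 0: 4 empty cells -> not full
  row 1: 0 empty cells -> FULL (clear)
  row 2: 0 empty cells -> FULL (clear)
  row 3: 5 empty cells -> not full
  row 4: 5 empty cells -> not full
  row 5: 1 empty cell -> not full
  row 6: 5 empty cells -> not full
  row 7: 4 empty cells -> not full
Total rows cleared: 2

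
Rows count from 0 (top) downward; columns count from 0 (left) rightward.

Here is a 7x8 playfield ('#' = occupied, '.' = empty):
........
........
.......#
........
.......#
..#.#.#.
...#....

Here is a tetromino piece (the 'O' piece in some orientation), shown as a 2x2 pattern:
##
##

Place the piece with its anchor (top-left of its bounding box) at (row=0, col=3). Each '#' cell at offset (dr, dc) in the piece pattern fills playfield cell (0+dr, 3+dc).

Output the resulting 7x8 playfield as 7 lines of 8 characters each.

Fill (0+0,3+0) = (0,3)
Fill (0+0,3+1) = (0,4)
Fill (0+1,3+0) = (1,3)
Fill (0+1,3+1) = (1,4)

Answer: ...##...
...##...
.......#
........
.......#
..#.#.#.
...#....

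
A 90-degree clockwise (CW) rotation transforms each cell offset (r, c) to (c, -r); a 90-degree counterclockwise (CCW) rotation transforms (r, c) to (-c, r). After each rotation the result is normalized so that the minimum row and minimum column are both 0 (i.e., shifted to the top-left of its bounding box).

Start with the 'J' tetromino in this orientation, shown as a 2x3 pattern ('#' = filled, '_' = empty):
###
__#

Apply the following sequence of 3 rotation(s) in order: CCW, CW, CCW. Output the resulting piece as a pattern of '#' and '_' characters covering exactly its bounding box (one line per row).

Start:
###
__#
After rotation 1 (CCW):
##
#_
#_
After rotation 2 (CW):
###
__#
After rotation 3 (CCW):
##
#_
#_

Answer: ##
#_
#_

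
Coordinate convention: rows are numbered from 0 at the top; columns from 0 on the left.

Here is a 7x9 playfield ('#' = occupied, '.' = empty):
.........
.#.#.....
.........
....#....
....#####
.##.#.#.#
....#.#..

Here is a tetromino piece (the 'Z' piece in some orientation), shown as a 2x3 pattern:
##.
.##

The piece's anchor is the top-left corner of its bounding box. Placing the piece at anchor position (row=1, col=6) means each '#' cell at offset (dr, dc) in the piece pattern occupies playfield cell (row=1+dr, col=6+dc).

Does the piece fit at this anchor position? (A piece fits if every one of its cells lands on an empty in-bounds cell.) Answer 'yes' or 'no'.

Check each piece cell at anchor (1, 6):
  offset (0,0) -> (1,6): empty -> OK
  offset (0,1) -> (1,7): empty -> OK
  offset (1,1) -> (2,7): empty -> OK
  offset (1,2) -> (2,8): empty -> OK
All cells valid: yes

Answer: yes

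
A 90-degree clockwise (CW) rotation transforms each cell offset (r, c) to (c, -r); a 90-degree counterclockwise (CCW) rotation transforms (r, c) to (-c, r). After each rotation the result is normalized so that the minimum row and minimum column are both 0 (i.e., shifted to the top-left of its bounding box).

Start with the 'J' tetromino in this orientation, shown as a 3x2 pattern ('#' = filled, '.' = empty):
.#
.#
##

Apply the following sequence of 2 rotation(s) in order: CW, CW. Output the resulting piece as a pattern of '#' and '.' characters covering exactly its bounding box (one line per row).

Answer: ##
#.
#.

Derivation:
Start:
.#
.#
##
After rotation 1 (CW):
#..
###
After rotation 2 (CW):
##
#.
#.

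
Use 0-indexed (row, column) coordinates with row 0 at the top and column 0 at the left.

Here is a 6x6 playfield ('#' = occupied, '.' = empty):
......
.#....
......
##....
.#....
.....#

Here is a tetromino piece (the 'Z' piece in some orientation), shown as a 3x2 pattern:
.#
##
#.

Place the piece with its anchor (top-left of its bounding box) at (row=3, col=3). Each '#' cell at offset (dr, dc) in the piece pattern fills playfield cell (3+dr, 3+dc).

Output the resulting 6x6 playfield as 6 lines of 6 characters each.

Fill (3+0,3+1) = (3,4)
Fill (3+1,3+0) = (4,3)
Fill (3+1,3+1) = (4,4)
Fill (3+2,3+0) = (5,3)

Answer: ......
.#....
......
##..#.
.#.##.
...#.#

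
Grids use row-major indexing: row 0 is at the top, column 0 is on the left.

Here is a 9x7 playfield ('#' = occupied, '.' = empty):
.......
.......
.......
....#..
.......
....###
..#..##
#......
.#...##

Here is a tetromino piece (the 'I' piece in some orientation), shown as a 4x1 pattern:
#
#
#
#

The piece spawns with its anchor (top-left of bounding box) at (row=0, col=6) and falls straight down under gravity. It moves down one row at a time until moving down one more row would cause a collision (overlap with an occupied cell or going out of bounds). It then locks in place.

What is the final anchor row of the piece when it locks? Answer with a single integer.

Answer: 1

Derivation:
Spawn at (row=0, col=6). Try each row:
  row 0: fits
  row 1: fits
  row 2: blocked -> lock at row 1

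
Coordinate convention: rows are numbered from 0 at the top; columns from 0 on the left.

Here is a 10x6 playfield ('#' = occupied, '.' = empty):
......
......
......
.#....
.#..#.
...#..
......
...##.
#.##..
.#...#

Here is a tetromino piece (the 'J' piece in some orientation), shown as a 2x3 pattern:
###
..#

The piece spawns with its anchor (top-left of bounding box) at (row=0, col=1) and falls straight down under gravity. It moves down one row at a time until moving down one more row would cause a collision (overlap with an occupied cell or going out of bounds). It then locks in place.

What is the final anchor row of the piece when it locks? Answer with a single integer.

Answer: 2

Derivation:
Spawn at (row=0, col=1). Try each row:
  row 0: fits
  row 1: fits
  row 2: fits
  row 3: blocked -> lock at row 2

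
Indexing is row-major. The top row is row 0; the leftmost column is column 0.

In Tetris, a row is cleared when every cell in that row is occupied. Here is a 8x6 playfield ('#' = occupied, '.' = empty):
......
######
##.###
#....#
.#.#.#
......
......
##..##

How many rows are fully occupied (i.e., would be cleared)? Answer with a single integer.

Answer: 1

Derivation:
Check each row:
  row 0: 6 empty cells -> not full
  row 1: 0 empty cells -> FULL (clear)
  row 2: 1 empty cell -> not full
  row 3: 4 empty cells -> not full
  row 4: 3 empty cells -> not full
  row 5: 6 empty cells -> not full
  row 6: 6 empty cells -> not full
  row 7: 2 empty cells -> not full
Total rows cleared: 1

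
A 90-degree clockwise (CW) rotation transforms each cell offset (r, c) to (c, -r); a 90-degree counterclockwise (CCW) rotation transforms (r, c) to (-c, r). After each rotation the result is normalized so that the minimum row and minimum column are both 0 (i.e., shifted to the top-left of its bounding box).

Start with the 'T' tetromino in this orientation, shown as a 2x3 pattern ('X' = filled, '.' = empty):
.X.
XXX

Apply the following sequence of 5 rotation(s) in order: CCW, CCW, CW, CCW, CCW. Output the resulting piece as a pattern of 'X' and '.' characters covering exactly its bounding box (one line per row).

Answer: X.
XX
X.

Derivation:
Start:
.X.
XXX
After rotation 1 (CCW):
.X
XX
.X
After rotation 2 (CCW):
XXX
.X.
After rotation 3 (CW):
.X
XX
.X
After rotation 4 (CCW):
XXX
.X.
After rotation 5 (CCW):
X.
XX
X.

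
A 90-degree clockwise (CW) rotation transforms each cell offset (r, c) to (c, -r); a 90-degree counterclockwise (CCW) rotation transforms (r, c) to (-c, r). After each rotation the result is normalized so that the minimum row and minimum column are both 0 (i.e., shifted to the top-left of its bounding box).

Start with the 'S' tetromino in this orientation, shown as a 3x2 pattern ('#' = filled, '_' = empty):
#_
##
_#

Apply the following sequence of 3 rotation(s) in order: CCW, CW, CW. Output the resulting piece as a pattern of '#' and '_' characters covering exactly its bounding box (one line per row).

Answer: _##
##_

Derivation:
Start:
#_
##
_#
After rotation 1 (CCW):
_##
##_
After rotation 2 (CW):
#_
##
_#
After rotation 3 (CW):
_##
##_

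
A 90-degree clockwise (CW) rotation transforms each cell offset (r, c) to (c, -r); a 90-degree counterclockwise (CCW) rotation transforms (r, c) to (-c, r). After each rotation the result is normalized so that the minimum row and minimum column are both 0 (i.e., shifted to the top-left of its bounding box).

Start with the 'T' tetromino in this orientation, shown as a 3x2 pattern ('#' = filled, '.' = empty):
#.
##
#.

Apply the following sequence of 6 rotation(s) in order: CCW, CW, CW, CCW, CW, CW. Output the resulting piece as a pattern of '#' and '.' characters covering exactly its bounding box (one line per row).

Answer: .#
##
.#

Derivation:
Start:
#.
##
#.
After rotation 1 (CCW):
.#.
###
After rotation 2 (CW):
#.
##
#.
After rotation 3 (CW):
###
.#.
After rotation 4 (CCW):
#.
##
#.
After rotation 5 (CW):
###
.#.
After rotation 6 (CW):
.#
##
.#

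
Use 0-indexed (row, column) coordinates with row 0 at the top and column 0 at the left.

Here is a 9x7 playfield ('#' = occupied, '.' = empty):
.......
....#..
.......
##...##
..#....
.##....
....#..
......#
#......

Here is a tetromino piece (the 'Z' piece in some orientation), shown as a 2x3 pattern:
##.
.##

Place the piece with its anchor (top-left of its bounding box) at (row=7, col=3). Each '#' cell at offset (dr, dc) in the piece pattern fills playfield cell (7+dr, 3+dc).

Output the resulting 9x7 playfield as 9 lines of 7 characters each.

Answer: .......
....#..
.......
##...##
..#....
.##....
....#..
...##.#
#...##.

Derivation:
Fill (7+0,3+0) = (7,3)
Fill (7+0,3+1) = (7,4)
Fill (7+1,3+1) = (8,4)
Fill (7+1,3+2) = (8,5)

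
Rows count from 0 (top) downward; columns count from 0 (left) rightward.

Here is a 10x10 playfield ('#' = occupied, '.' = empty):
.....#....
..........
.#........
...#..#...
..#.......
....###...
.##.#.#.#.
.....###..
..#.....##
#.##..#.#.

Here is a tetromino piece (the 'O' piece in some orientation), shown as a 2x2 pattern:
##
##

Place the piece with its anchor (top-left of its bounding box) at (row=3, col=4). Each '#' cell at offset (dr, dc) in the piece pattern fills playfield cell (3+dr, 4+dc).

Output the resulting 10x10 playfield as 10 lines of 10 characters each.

Answer: .....#....
..........
.#........
...####...
..#.##....
....###...
.##.#.#.#.
.....###..
..#.....##
#.##..#.#.

Derivation:
Fill (3+0,4+0) = (3,4)
Fill (3+0,4+1) = (3,5)
Fill (3+1,4+0) = (4,4)
Fill (3+1,4+1) = (4,5)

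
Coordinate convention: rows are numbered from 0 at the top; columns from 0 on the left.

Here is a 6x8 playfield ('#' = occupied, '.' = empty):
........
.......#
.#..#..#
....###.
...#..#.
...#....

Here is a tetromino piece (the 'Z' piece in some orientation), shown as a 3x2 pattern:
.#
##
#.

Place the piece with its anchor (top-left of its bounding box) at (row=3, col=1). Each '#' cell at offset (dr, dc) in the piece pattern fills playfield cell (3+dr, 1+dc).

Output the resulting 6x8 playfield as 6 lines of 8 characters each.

Fill (3+0,1+1) = (3,2)
Fill (3+1,1+0) = (4,1)
Fill (3+1,1+1) = (4,2)
Fill (3+2,1+0) = (5,1)

Answer: ........
.......#
.#..#..#
..#.###.
.###..#.
.#.#....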